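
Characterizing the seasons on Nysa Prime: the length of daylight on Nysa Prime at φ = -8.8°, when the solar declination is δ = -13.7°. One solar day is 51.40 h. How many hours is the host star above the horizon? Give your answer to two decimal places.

26.32 h

cos H₀ = −tan φ · tan δ = −tan(-8.8°) × tan(-13.700°) = -0.0377, so H₀ = 1.6085 rad = 92.16°.
Daylight = 2H₀/(2π) × 51.40 h = (1.6085/π) × 51.40 = 26.32 h.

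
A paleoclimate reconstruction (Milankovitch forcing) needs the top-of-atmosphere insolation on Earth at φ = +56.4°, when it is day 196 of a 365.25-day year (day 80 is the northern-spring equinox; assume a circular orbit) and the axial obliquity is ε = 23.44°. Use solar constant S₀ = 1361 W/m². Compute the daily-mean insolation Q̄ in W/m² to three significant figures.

Solar longitude: λ_s = 360° × (196 − 80)/365.25 = 114.333°.
sin δ = sin 23.44° × sin 114.333° = 0.36245, so δ = +21.251°.
cos H₀ = −tan(+56.4°) tan(+21.251°) = -0.5853, H₀ = 2.1961 rad.
Bracket: H₀ sin φ sin δ + cos φ cos δ sin H₀ = 2.1961×0.83292×0.36245 + 0.55339×0.93200×0.81079 = 0.662985 + 0.418173 = 1.081158.
Q̄ = (S₀/π) × [bracket] = (1361/π) × 1.081158 = 468.4 W/m².

Q̄ ≈ 468 W/m²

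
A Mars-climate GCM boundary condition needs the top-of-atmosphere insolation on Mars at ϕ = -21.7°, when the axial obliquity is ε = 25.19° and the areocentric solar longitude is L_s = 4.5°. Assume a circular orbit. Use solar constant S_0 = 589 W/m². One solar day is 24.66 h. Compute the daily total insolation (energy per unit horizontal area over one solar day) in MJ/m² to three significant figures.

sin δ = sin 25.19° × sin 4.5° = 0.03339, so δ = +1.914°.
cos h₀ = −tan(-21.7°) tan(+1.914°) = 0.0133, h₀ = 1.5575 rad.
Bracket: h₀ sin ϕ sin δ + cos ϕ cos δ sin h₀ = 1.5575×-0.36975×0.03339 + 0.92913×0.99944×0.99991 = -0.019229 + 0.928526 = 0.909297.
Q̄ = (S_0/π) × [bracket] = (589/π) × 0.909297 = 170.48 W/m².
Daily total = Q̄ × 24.66 h × 3600 s/h = 170.48 × 24.66 × 3600 / 10⁶ = 15.13 MJ/m².

15.1 MJ/m²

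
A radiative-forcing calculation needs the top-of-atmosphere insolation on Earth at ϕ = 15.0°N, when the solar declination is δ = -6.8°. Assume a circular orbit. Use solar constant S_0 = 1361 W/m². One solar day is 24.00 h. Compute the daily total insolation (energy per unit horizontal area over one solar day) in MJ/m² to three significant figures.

cos h₀ = −tan(+15.0°) tan(-6.800°) = 0.0320, h₀ = 1.5388 rad.
Bracket: h₀ sin ϕ sin δ + cos ϕ cos δ sin h₀ = 1.5388×0.25882×-0.11840 + 0.96593×0.99297×0.99949 = -0.047155 + 0.958650 = 0.911495.
Q̄ = (S_0/π) × [bracket] = (1361/π) × 0.911495 = 394.88 W/m².
Daily total = Q̄ × 24.00 h × 3600 s/h = 394.88 × 24.00 × 3600 / 10⁶ = 34.12 MJ/m².

34.1 MJ/m²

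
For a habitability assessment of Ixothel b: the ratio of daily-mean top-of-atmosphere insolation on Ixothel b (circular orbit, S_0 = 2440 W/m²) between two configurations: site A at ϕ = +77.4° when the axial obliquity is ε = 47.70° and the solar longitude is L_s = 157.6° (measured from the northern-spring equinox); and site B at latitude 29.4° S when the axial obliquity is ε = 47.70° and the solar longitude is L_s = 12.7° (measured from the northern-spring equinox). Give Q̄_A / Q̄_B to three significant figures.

Q̄_A / Q̄_B ≈ 1.17

— Configuration A (ϕ=+77.4°):
Solar declination: sin δ = sin ε · sin L_s = sin 47.70° × sin 157.6° = 0.28185, so δ = +16.371°.
cos h₀ = −tan(+77.4°) tan(+16.371°) = -1.3142 ≤ −1 ⇒ polar day, h₀ = π.
Bracket: h₀ sin ϕ sin δ + cos ϕ cos δ sin h₀ = 3.1416×0.97592×0.28185 + 0.21814×0.95946×0.00000 = 0.864138 + 0.000000 = 0.864138.
Q̄ = (S_0/π) × [bracket] = (2440/π) × 0.864138 = 671.16 W/m².
— Configuration B (ϕ=-29.4°):
Solar declination: sin δ = sin ε · sin L_s = sin 47.70° × sin 12.7° = 0.16261, so δ = +9.358°.
cos h₀ = −tan(-29.4°) tan(+9.358°) = 0.0929, h₀ = 1.4778 rad.
Bracket: h₀ sin ϕ sin δ + cos ϕ cos δ sin h₀ = 1.4778×-0.49090×0.16261 + 0.87121×0.98669×0.99568 = -0.117966 + 0.855901 = 0.737935.
Q̄ = (S_0/π) × [bracket] = (2440/π) × 0.737935 = 573.14 W/m².
Ratio Q̄_A / Q̄_B = 671.16 / 573.14 = 1.171.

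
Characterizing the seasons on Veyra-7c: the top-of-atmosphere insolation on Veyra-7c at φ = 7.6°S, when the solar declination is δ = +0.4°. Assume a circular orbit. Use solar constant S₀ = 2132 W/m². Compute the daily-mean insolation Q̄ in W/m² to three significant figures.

Q̄ ≈ 672 W/m²

cos H₀ = −tan(-7.6°) tan(+0.400°) = 0.0009, H₀ = 1.5699 rad.
Bracket: H₀ sin φ sin δ + cos φ cos δ sin H₀ = 1.5699×-0.13226×0.00698 + 0.99122×0.99998×1.00000 = -0.001449 + 0.991200 = 0.989751.
Q̄ = (S₀/π) × [bracket] = (2132/π) × 0.989751 = 671.7 W/m².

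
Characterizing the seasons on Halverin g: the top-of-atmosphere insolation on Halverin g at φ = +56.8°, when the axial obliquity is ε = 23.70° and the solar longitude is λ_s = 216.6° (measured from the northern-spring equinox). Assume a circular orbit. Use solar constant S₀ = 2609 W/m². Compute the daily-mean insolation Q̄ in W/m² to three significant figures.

Solar declination: sin δ = sin ε · sin λ_s = sin 23.70° × sin 216.6° = -0.23965, so δ = -13.866°.
cos H₀ = −tan(+56.8°) tan(-13.866°) = 0.3772, H₀ = 1.1840 rad.
Bracket: H₀ sin φ sin δ + cos φ cos δ sin H₀ = 1.1840×0.83676×-0.23965 + 0.54756×0.97086×0.92612 = -0.237427 + 0.492329 = 0.254902.
Q̄ = (S₀/π) × [bracket] = (2609/π) × 0.254902 = 211.7 W/m².

Q̄ ≈ 212 W/m²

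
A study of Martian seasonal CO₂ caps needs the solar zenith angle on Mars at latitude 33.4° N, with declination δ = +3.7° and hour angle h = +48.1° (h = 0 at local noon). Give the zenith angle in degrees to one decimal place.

cos θ_z = sin φ sin δ + cos φ cos δ cos h = 0.035524 + 0.556376 = 0.591900.
θ_z = arccos(0.591900) = 53.7°.

θ_z = 53.7°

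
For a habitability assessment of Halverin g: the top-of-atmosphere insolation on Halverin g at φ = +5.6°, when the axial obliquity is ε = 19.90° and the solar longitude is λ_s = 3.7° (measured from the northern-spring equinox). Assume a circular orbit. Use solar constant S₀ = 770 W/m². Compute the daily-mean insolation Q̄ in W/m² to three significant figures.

Q̄ ≈ 245 W/m²

Solar declination: sin δ = sin ε · sin λ_s = sin 19.90° × sin 3.7° = 0.02197, so δ = +1.259°.
cos H₀ = −tan(+5.6°) tan(+1.259°) = -0.0022, H₀ = 1.5730 rad.
Bracket: H₀ sin φ sin δ + cos φ cos δ sin H₀ = 1.5730×0.09758×0.02197 + 0.99523×0.99976×1.00000 = 0.003372 + 0.994991 = 0.998363.
Q̄ = (S₀/π) × [bracket] = (770/π) × 0.998363 = 244.7 W/m².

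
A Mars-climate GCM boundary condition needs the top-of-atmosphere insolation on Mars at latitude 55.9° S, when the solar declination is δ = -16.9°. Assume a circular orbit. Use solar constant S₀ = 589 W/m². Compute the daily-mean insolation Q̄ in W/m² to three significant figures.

Q̄ ≈ 182 W/m²

cos H₀ = −tan(-55.9°) tan(-16.900°) = -0.4487, H₀ = 2.0362 rad.
Bracket: H₀ sin φ sin δ + cos φ cos δ sin H₀ = 2.0362×-0.82806×-0.29070 + 0.56064×0.95681×0.89366 = 0.490148 + 0.479382 = 0.969530.
Q̄ = (S₀/π) × [bracket] = (589/π) × 0.969530 = 181.8 W/m².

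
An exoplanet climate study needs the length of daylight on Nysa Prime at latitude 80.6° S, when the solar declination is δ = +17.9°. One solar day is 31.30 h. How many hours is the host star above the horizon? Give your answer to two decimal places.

0.00 h

cos H₀ = −tan φ · tan δ = 1.9510 ≥ 1, so the host star never rises (polar night) and H₀ = 0.
Daylight = 2H₀/(2π) × 31.30 h = (0.0000/π) × 31.30 = 0.00 h.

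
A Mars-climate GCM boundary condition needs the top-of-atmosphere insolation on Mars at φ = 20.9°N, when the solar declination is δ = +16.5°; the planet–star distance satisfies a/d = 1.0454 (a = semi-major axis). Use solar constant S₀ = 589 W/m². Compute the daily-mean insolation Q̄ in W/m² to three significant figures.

cos H₀ = −tan(+20.9°) tan(+16.500°) = -0.1131, H₀ = 1.6842 rad.
Bracket: H₀ sin φ sin δ + cos φ cos δ sin H₀ = 1.6842×0.35674×0.28402 + 0.93420×0.95882×0.99358 = 0.170645 + 0.889979 = 1.060624.
Inverse-square distance factor (a/d)² = 1.0454² = 1.092861.
Q̄ = (S₀/π) × 1.092861 × [bracket] = (589/π) × 1.092861 × 1.060624 = 217.3 W/m².

Q̄ ≈ 217 W/m²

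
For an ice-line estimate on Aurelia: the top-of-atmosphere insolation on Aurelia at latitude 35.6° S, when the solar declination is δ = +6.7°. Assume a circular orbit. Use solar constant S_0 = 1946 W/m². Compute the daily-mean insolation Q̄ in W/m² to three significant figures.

cos h₀ = −tan(-35.6°) tan(+6.700°) = 0.0841, h₀ = 1.4866 rad.
Bracket: h₀ sin ϕ sin δ + cos ϕ cos δ sin h₀ = 1.4866×-0.58212×0.11667 + 0.81310×0.99317×0.99646 = -0.100964 + 0.804688 = 0.703724.
Q̄ = (S_0/π) × [bracket] = (1946/π) × 0.703724 = 435.9 W/m².

Q̄ ≈ 436 W/m²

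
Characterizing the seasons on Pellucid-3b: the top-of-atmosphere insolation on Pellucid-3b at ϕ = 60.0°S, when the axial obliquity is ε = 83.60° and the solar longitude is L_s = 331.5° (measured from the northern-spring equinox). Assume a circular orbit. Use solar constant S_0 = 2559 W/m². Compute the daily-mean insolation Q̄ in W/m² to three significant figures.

Solar declination: sin δ = sin ε · sin L_s = sin 83.60° × sin 331.5° = -0.47419, so δ = -28.306°.
cos h₀ = −tan(-60.0°) tan(-28.306°) = -0.9329, h₀ = 2.7731 rad.
Bracket: h₀ sin ϕ sin δ + cos ϕ cos δ sin h₀ = 2.7731×-0.86603×-0.47419 + 0.50000×0.88043×0.36024 = 1.138809 + 0.158583 = 1.297392.
Q̄ = (S_0/π) × [bracket] = (2559/π) × 1.297392 = 1057 W/m².

Q̄ ≈ 1.06e+03 W/m²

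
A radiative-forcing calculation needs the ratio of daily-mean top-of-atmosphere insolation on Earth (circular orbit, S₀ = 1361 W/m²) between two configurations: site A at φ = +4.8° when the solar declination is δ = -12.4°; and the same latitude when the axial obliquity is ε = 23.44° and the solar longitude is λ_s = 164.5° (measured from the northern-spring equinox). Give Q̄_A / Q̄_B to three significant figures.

— Configuration A (φ=+4.8°):
cos H₀ = −tan(+4.8°) tan(-12.400°) = 0.0185, H₀ = 1.5523 rad.
Bracket: H₀ sin φ sin δ + cos φ cos δ sin H₀ = 1.5523×0.08368×-0.21474 + 0.99649×0.97667×0.99983 = -0.027894 + 0.973076 = 0.945182.
Q̄ = (S₀/π) × [bracket] = (1361/π) × 0.945182 = 409.47 W/m².
— Configuration B (φ=+4.8°):
Solar declination: sin δ = sin ε · sin λ_s = sin 23.44° × sin 164.5° = 0.10630, so δ = +6.102°.
cos H₀ = −tan(+4.8°) tan(+6.102°) = -0.0090, H₀ = 1.5798 rad.
Bracket: H₀ sin φ sin δ + cos φ cos δ sin H₀ = 1.5798×0.08368×0.10630 + 0.99649×0.99433×0.99996 = 0.014053 + 0.990800 = 1.004853.
Q̄ = (S₀/π) × [bracket] = (1361/π) × 1.004853 = 435.32 W/m².
Ratio Q̄_A / Q̄_B = 409.47 / 435.32 = 0.9406.

Q̄_A / Q̄_B ≈ 0.941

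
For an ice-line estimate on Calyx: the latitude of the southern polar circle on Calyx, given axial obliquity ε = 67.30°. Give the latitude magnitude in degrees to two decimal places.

The polar circle is the lowest latitude that experiences at least one full rotation of continuous darkness at the northern-summer solstice; it lies at |φ| = 90° − ε = 90° − 67.30° = 22.70°.

22.70°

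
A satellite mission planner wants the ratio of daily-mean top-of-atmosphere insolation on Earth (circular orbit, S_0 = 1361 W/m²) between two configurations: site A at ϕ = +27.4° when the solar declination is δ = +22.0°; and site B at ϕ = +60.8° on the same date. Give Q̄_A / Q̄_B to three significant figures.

Q̄_A / Q̄_B ≈ 1.02

— Configuration A (ϕ=+27.4°):
cos h₀ = −tan(+27.4°) tan(+22.000°) = -0.2094, h₀ = 1.7818 rad.
Bracket: h₀ sin ϕ sin δ + cos ϕ cos δ sin h₀ = 1.7818×0.46020×0.37461 + 0.88782×0.92718×0.97782 = 0.307174 + 0.804911 = 1.112085.
Q̄ = (S_0/π) × [bracket] = (1361/π) × 1.112085 = 481.78 W/m².
— Configuration B (ϕ=+60.8°):
cos h₀ = −tan(+60.8°) tan(+22.000°) = -0.7229, h₀ = 2.3788 rad.
Bracket: h₀ sin ϕ sin δ + cos ϕ cos δ sin h₀ = 2.3788×0.87292×0.37461 + 0.48786×0.92718×0.69093 = 0.777878 + 0.312531 = 1.090409.
Q̄ = (S_0/π) × [bracket] = (1361/π) × 1.090409 = 472.39 W/m².
Ratio Q̄_A / Q̄_B = 481.78 / 472.39 = 1.020.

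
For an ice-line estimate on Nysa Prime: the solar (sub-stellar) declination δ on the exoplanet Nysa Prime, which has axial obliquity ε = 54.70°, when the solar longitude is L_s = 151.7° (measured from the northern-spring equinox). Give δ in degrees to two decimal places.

sin δ = sin ε · sin L_s = sin 54.70° × sin 151.7° = 0.386921.
δ = arcsin(0.386921) = +22.76°.

δ = +22.76°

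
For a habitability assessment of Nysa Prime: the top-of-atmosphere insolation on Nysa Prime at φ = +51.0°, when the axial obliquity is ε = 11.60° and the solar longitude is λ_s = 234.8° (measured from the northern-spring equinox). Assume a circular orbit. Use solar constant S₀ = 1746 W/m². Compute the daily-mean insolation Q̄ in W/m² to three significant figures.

Q̄ ≈ 241 W/m²

Solar declination: sin δ = sin ε · sin λ_s = sin 11.60° × sin 234.8° = -0.16431, so δ = -9.457°.
cos H₀ = −tan(+51.0°) tan(-9.457°) = 0.2057, H₀ = 1.3636 rad.
Bracket: H₀ sin φ sin δ + cos φ cos δ sin H₀ = 1.3636×0.77715×-0.16431 + 0.62932×0.98641×0.97861 = -0.174123 + 0.607489 = 0.433366.
Q̄ = (S₀/π) × [bracket] = (1746/π) × 0.433366 = 240.9 W/m².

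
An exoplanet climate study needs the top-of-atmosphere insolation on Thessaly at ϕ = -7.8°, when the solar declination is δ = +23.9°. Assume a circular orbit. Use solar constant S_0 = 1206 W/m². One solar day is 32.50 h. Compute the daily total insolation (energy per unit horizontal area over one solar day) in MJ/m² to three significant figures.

36.9 MJ/m²

cos h₀ = −tan(-7.8°) tan(+23.900°) = 0.0607, h₀ = 1.5101 rad.
Bracket: h₀ sin ϕ sin δ + cos ϕ cos δ sin h₀ = 1.5101×-0.13572×0.40514 + 0.99075×0.91425×0.99816 = -0.083034 + 0.904127 = 0.821093.
Q̄ = (S_0/π) × [bracket] = (1206/π) × 0.821093 = 315.20 W/m².
Daily total = Q̄ × 32.50 h × 3600 s/h = 315.20 × 32.50 × 3600 / 10⁶ = 36.88 MJ/m².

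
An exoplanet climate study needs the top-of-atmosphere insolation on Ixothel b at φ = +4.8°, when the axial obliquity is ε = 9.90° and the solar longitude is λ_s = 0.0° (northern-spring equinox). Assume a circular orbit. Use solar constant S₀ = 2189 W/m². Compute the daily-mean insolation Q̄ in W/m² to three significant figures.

Q̄ ≈ 694 W/m²

Solar declination: sin δ = sin ε · sin λ_s = sin 9.90° × sin 0.0° = 0.00000, so δ = +0.000°.
cos H₀ = −tan(+4.8°) tan(+0.000°) = -0.0000, H₀ = 1.5708 rad.
Bracket: H₀ sin φ sin δ + cos φ cos δ sin H₀ = 1.5708×0.08368×0.00000 + 0.99649×1.00000×1.00000 = 0.000000 + 0.996490 = 0.996490.
Q̄ = (S₀/π) × [bracket] = (2189/π) × 0.996490 = 694.3 W/m².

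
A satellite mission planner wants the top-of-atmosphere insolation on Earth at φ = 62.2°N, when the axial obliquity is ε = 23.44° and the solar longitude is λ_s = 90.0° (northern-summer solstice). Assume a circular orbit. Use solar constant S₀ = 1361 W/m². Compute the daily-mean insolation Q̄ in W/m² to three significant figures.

Q̄ ≈ 492 W/m²

Solar declination: sin δ = sin ε · sin λ_s = sin 23.44° × sin 90.0° = 0.39779, so δ = +23.440°.
cos H₀ = −tan(+62.2°) tan(+23.440°) = -0.8223, H₀ = 2.5363 rad.
Bracket: H₀ sin φ sin δ + cos φ cos δ sin H₀ = 2.5363×0.88458×0.39779 + 0.46639×0.91748×0.56900 = 0.892466 + 0.243477 = 1.135943.
Q̄ = (S₀/π) × [bracket] = (1361/π) × 1.135943 = 492.1 W/m².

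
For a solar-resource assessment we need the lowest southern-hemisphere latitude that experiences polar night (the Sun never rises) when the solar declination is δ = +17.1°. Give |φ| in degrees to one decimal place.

|φ| = 72.9°

Polar night requires cos H₀ = −tan φ tan δ ≥ 1, i.e. tan φ tan δ ≤ −1.
The boundary is |tan φ| · |tan δ| = 1, so |φ| = 90° − |δ| = 90° − 17.1° = 72.9° in the southern hemisphere.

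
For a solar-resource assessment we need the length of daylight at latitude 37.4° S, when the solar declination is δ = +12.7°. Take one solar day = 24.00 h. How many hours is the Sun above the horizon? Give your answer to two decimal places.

10.68 h

cos H₀ = −tan φ · tan δ = −tan(-37.4°) × tan(+12.700°) = 0.1723, so H₀ = 1.3976 rad = 80.08°.
Daylight = 2H₀/(2π) × 24.00 h = (1.3976/π) × 24.00 = 10.68 h.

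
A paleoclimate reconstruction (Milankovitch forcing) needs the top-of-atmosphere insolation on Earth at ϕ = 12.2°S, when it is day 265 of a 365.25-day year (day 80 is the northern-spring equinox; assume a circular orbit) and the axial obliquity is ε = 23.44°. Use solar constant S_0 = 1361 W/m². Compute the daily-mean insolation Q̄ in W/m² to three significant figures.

Solar longitude: L_s = 360° × (265 − 80)/365.25 = 182.341°.
sin δ = sin 23.44° × sin 182.341° = -0.01625, so δ = -0.931°.
cos h₀ = −tan(-12.2°) tan(-0.931°) = -0.0035, h₀ = 1.5743 rad.
Bracket: h₀ sin ϕ sin δ + cos ϕ cos δ sin h₀ = 1.5743×-0.21132×-0.01625 + 0.97742×0.99987×0.99999 = 0.005406 + 0.977283 = 0.982689.
Q̄ = (S_0/π) × [bracket] = (1361/π) × 0.982689 = 425.7 W/m².

Q̄ ≈ 426 W/m²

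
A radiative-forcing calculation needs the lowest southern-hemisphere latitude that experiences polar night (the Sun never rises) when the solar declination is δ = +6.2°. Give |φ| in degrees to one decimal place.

|φ| = 83.8°

Polar night requires cos H₀ = −tan φ tan δ ≥ 1, i.e. tan φ tan δ ≤ −1.
The boundary is |tan φ| · |tan δ| = 1, so |φ| = 90° − |δ| = 90° − 6.2° = 83.8° in the southern hemisphere.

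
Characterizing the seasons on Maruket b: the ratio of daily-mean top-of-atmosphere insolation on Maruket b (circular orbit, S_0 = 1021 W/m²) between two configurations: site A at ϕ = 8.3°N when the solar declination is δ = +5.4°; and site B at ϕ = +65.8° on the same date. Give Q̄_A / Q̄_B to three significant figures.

— Configuration A (ϕ=+8.3°):
cos h₀ = −tan(+8.3°) tan(+5.400°) = -0.0138, h₀ = 1.5846 rad.
Bracket: h₀ sin ϕ sin δ + cos ϕ cos δ sin h₀ = 1.5846×0.14436×0.09411 + 0.98953×0.99556×0.99990 = 0.021528 + 0.985038 = 1.006566.
Q̄ = (S_0/π) × [bracket] = (1021/π) × 1.006566 = 327.13 W/m².
— Configuration B (ϕ=+65.8°):
cos h₀ = −tan(+65.8°) tan(+5.400°) = -0.2103, h₀ = 1.7827 rad.
Bracket: h₀ sin ϕ sin δ + cos ϕ cos δ sin h₀ = 1.7827×0.91212×0.09411 + 0.40992×0.99556×0.97763 = 0.153026 + 0.398971 = 0.551997.
Q̄ = (S_0/π) × [bracket] = (1021/π) × 0.551997 = 179.40 W/m².
Ratio Q̄_A / Q̄_B = 327.13 / 179.40 = 1.823.

Q̄_A / Q̄_B ≈ 1.82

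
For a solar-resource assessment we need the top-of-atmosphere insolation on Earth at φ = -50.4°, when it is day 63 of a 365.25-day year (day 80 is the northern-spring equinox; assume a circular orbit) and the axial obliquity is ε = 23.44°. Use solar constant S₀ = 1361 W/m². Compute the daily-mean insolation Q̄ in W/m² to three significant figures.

Solar longitude: λ_s = 360° × (63 − 80)/365.25 = -16.756°, i.e. -16.756° + 360° = 343.244°.
sin δ = sin 23.44° × sin 343.244° = -0.11468, so δ = -6.585°.
cos H₀ = −tan(-50.4°) tan(-6.585°) = -0.1395, H₀ = 1.7108 rad.
Bracket: H₀ sin φ sin δ + cos φ cos δ sin H₀ = 1.7108×-0.77051×-0.11468 + 0.63742×0.99340×0.99022 = 0.151170 + 0.627020 = 0.778190.
Q̄ = (S₀/π) × [bracket] = (1361/π) × 0.778190 = 337.1 W/m².

Q̄ ≈ 337 W/m²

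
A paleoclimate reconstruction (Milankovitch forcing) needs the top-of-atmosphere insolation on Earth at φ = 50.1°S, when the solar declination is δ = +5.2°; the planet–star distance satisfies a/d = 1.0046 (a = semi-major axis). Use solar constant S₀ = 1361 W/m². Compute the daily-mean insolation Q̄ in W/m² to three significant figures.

cos H₀ = −tan(-50.1°) tan(+5.200°) = 0.1088, H₀ = 1.4617 rad.
Bracket: H₀ sin φ sin δ + cos φ cos δ sin H₀ = 1.4617×-0.76717×0.09063 + 0.64145×0.99588×0.99406 = -0.101630 + 0.635013 = 0.533383.
Inverse-square distance factor (a/d)² = 1.0046² = 1.009221.
Q̄ = (S₀/π) × 1.009221 × [bracket] = (1361/π) × 1.009221 × 0.533383 = 233.2 W/m².

Q̄ ≈ 233 W/m²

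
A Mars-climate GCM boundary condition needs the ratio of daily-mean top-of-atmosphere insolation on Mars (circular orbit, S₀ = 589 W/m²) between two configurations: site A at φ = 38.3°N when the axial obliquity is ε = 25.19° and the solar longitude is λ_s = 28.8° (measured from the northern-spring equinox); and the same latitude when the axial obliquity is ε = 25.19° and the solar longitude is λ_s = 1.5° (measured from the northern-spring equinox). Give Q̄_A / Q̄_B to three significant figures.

— Configuration A (φ=+38.3°):
Solar declination: sin δ = sin ε · sin λ_s = sin 25.19° × sin 28.8° = 0.20504, so δ = +11.832°.
cos H₀ = −tan(+38.3°) tan(+11.832°) = -0.1654, H₀ = 1.7370 rad.
Bracket: H₀ sin φ sin δ + cos φ cos δ sin H₀ = 1.7370×0.61978×0.20504 + 0.78478×0.97875×0.98622 = 0.220737 + 0.757519 = 0.978256.
Q̄ = (S₀/π) × [bracket] = (589/π) × 0.978256 = 183.41 W/m².
— Configuration B (φ=+38.3°):
Solar declination: sin δ = sin ε · sin λ_s = sin 25.19° × sin 1.5° = 0.01114, so δ = +0.638°.
cos H₀ = −tan(+38.3°) tan(+0.638°) = -0.0088, H₀ = 1.5796 rad.
Bracket: H₀ sin φ sin δ + cos φ cos δ sin H₀ = 1.5796×0.61978×0.01114 + 0.78478×0.99994×0.99996 = 0.010906 + 0.784702 = 0.795608.
Q̄ = (S₀/π) × [bracket] = (589/π) × 0.795608 = 149.16 W/m².
Ratio Q̄_A / Q̄_B = 183.41 / 149.16 = 1.230.

Q̄_A / Q̄_B ≈ 1.23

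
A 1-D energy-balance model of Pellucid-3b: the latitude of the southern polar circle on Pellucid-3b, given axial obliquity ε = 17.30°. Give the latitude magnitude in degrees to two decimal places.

The polar circle is the lowest latitude that experiences at least one full rotation of continuous darkness at the northern-summer solstice; it lies at |φ| = 90° − ε = 90° − 17.30° = 72.70°.

72.70°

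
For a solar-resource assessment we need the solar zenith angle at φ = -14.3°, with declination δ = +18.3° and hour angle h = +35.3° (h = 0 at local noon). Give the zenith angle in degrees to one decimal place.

θ_z = 47.7°

cos θ_z = sin φ sin δ + cos φ cos δ cos h = -0.077556 + 0.750853 = 0.673297.
θ_z = arccos(0.673297) = 47.7°.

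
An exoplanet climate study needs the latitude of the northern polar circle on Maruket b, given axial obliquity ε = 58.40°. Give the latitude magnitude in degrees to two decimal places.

31.60°

The polar circle is the lowest latitude that experiences at least one full rotation of continuous daylight at the northern-summer solstice; it lies at |ϕ| = 90° − ε = 90° − 58.40° = 31.60°.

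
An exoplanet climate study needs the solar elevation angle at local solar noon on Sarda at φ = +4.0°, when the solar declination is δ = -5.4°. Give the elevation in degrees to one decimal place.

80.6°

At local noon the hour angle is zero, so the zenith angle equals |φ − δ| = |+4.0° − (-5.400°)| = 9.400°.
Elevation = 90° − 9.400° = 80.6°.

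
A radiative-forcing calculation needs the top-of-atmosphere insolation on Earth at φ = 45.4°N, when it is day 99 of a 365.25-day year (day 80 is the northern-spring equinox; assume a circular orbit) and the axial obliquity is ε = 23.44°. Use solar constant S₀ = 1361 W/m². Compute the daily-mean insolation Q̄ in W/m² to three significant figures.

Solar longitude: λ_s = 360° × (99 − 80)/365.25 = 18.727°.
sin δ = sin 23.44° × sin 18.727° = 0.12771, so δ = +7.337°.
cos H₀ = −tan(+45.4°) tan(+7.337°) = -0.1306, H₀ = 1.7017 rad.
Bracket: H₀ sin φ sin δ + cos φ cos δ sin H₀ = 1.7017×0.71203×0.12771 + 0.70215×0.99181×0.99144 = 0.154741 + 0.690438 = 0.845179.
Q̄ = (S₀/π) × [bracket] = (1361/π) × 0.845179 = 366.1 W/m².

Q̄ ≈ 366 W/m²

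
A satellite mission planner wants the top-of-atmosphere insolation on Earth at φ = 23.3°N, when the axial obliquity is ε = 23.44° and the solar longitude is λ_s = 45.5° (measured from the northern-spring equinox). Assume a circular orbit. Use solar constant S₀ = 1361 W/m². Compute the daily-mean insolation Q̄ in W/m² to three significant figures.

Q̄ ≈ 461 W/m²

Solar declination: sin δ = sin ε · sin λ_s = sin 23.44° × sin 45.5° = 0.28372, so δ = +16.483°.
cos H₀ = −tan(+23.3°) tan(+16.483°) = -0.1274, H₀ = 1.6986 rad.
Bracket: H₀ sin φ sin δ + cos φ cos δ sin H₀ = 1.6986×0.39555×0.28372 + 0.91845×0.95891×0.99185 = 0.190626 + 0.873533 = 1.064159.
Q̄ = (S₀/π) × [bracket] = (1361/π) × 1.064159 = 461.0 W/m².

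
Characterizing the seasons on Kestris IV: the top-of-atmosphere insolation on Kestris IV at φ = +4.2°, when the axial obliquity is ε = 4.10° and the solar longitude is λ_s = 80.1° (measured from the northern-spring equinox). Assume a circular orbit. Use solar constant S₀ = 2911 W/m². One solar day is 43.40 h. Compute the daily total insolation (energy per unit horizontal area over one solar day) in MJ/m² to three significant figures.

Solar declination: sin δ = sin ε · sin λ_s = sin 4.10° × sin 80.1° = 0.07043, so δ = +4.039°.
cos H₀ = −tan(+4.2°) tan(+4.039°) = -0.0052, H₀ = 1.5760 rad.
Bracket: H₀ sin φ sin δ + cos φ cos δ sin H₀ = 1.5760×0.07324×0.07043 + 0.99731×0.99752×0.99999 = 0.008129 + 0.994827 = 1.002956.
Q̄ = (S₀/π) × [bracket] = (2911/π) × 1.002956 = 929.34 W/m².
Daily total = Q̄ × 43.40 h × 3600 s/h = 929.34 × 43.40 × 3600 / 10⁶ = 145.2 MJ/m².

145 MJ/m²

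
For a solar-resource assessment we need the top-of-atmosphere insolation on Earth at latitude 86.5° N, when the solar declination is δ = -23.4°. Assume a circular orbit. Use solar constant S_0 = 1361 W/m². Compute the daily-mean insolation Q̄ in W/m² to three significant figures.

Q̄ ≈ 0.00 W/m²

cos h₀ = −tan(+86.5°) tan(-23.400°) = 7.0752 ≥ 1 ⇒ polar night, h₀ = 0 and Q̄ = 0.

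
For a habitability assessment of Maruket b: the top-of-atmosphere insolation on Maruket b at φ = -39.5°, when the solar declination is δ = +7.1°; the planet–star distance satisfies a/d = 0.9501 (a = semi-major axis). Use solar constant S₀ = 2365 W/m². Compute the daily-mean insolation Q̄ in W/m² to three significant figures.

cos H₀ = −tan(-39.5°) tan(+7.100°) = 0.1027, H₀ = 1.4679 rad.
Bracket: H₀ sin φ sin δ + cos φ cos δ sin H₀ = 1.4679×-0.63608×0.12360 + 0.77162×0.99233×0.99471 = -0.115406 + 0.761651 = 0.646245.
Inverse-square distance factor (a/d)² = 0.9501² = 0.902690.
Q̄ = (S₀/π) × 0.902690 × [bracket] = (2365/π) × 0.902690 × 0.646245 = 439.2 W/m².

Q̄ ≈ 439 W/m²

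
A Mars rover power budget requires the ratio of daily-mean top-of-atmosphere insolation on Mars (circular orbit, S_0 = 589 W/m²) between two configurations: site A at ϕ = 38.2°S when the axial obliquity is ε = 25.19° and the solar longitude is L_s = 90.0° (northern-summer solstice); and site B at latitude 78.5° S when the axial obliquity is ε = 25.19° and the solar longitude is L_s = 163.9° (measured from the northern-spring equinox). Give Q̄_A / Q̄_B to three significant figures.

— Configuration A (ϕ=-38.2°):
Solar declination: sin δ = sin ε · sin L_s = sin 25.19° × sin 90.0° = 0.42562, so δ = +25.190°.
cos h₀ = −tan(-38.2°) tan(+25.190°) = 0.3701, h₀ = 1.1916 rad.
Bracket: h₀ sin ϕ sin δ + cos ϕ cos δ sin h₀ = 1.1916×-0.61841×0.42562 + 0.78586×0.90490×0.92898 = -0.313638 + 0.660621 = 0.346983.
Q̄ = (S_0/π) × [bracket] = (589/π) × 0.346983 = 65.054 W/m².
— Configuration B (ϕ=-78.5°):
Solar declination: sin δ = sin ε · sin L_s = sin 25.19° × sin 163.9° = 0.11803, so δ = +6.778°.
cos h₀ = −tan(-78.5°) tan(+6.778°) = 0.5842, h₀ = 0.9469 rad.
Bracket: h₀ sin ϕ sin δ + cos ϕ cos δ sin h₀ = 0.9469×-0.97992×0.11803 + 0.19937×0.99301×0.81159 = -0.109518 + 0.160676 = 0.051158.
Q̄ = (S_0/π) × [bracket] = (589/π) × 0.051158 = 9.5913 W/m².
Ratio Q̄_A / Q̄_B = 65.054 / 9.5913 = 6.783.

Q̄_A / Q̄_B ≈ 6.78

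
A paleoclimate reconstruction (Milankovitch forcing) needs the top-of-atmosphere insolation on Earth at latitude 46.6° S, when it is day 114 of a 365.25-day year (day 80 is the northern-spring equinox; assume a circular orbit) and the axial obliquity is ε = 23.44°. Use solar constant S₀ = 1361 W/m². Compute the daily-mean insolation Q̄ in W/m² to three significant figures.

Q̄ ≈ 190 W/m²

Solar longitude: λ_s = 360° × (114 − 80)/365.25 = 33.511°.
sin δ = sin 23.44° × sin 33.511° = 0.21962, so δ = +12.687°.
cos H₀ = −tan(-46.6°) tan(+12.687°) = 0.2381, H₀ = 1.3304 rad.
Bracket: H₀ sin φ sin δ + cos φ cos δ sin H₀ = 1.3304×-0.72657×0.21962 + 0.68709×0.97559×0.97125 = -0.212291 + 0.651046 = 0.438755.
Q̄ = (S₀/π) × [bracket] = (1361/π) × 0.438755 = 190.1 W/m².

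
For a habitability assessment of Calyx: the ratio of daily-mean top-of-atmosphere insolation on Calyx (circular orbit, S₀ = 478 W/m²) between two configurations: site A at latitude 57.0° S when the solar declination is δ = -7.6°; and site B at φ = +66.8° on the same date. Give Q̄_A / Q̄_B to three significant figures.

Q̄_A / Q̄_B ≈ 3.32

— Configuration A (φ=-57.0°):
cos H₀ = −tan(-57.0°) tan(-7.600°) = -0.2055, H₀ = 1.7777 rad.
Bracket: H₀ sin φ sin δ + cos φ cos δ sin H₀ = 1.7777×-0.83867×-0.13226 + 0.54464×0.99122×0.97867 = 0.197187 + 0.528343 = 0.725530.
Q̄ = (S₀/π) × [bracket] = (478/π) × 0.725530 = 110.39 W/m².
— Configuration B (φ=+66.8°):
cos H₀ = −tan(+66.8°) tan(-7.600°) = 0.3113, H₀ = 1.2542 rad.
Bracket: H₀ sin φ sin δ + cos φ cos δ sin H₀ = 1.2542×0.91914×-0.13226 + 0.39394×0.99122×0.95031 = -0.152467 + 0.371078 = 0.218611.
Q̄ = (S₀/π) × [bracket] = (478/π) × 0.218611 = 33.262 W/m².
Ratio Q̄_A / Q̄_B = 110.39 / 33.262 = 3.319.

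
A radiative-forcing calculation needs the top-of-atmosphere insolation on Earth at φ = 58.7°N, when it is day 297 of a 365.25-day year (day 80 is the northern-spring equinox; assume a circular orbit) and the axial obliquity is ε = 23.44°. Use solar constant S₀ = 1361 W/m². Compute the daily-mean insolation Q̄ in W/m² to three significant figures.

Q̄ ≈ 106 W/m²

Solar longitude: λ_s = 360° × (297 − 80)/365.25 = 213.881°.
sin δ = sin 23.44° × sin 213.881° = -0.22175, so δ = -12.812°.
cos H₀ = −tan(+58.7°) tan(-12.812°) = 0.3740, H₀ = 1.1874 rad.
Bracket: H₀ sin φ sin δ + cos φ cos δ sin H₀ = 1.1874×0.85446×-0.22175 + 0.51952×0.97510×0.92741 = -0.224984 + 0.469811 = 0.244827.
Q̄ = (S₀/π) × [bracket] = (1361/π) × 0.244827 = 106.1 W/m².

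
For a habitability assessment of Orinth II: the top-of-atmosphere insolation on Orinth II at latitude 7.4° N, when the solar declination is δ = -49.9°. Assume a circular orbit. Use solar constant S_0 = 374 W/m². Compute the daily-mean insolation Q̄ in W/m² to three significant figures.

cos h₀ = −tan(+7.4°) tan(-49.900°) = 0.1542, h₀ = 1.4159 rad.
Bracket: h₀ sin ϕ sin δ + cos ϕ cos δ sin h₀ = 1.4159×0.12880×-0.76492 + 0.99167×0.64412×0.98803 = -0.139497 + 0.631109 = 0.491612.
Q̄ = (S_0/π) × [bracket] = (374/π) × 0.491612 = 58.53 W/m².

Q̄ ≈ 58.5 W/m²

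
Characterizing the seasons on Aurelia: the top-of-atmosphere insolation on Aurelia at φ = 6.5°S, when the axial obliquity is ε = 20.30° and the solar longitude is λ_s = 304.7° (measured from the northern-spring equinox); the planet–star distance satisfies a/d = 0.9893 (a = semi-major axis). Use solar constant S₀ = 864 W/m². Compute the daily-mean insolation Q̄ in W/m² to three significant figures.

Solar declination: sin δ = sin ε · sin λ_s = sin 20.30° × sin 304.7° = -0.28523, so δ = -16.573°.
cos H₀ = −tan(-6.5°) tan(-16.573°) = -0.0339, H₀ = 1.6047 rad.
Bracket: H₀ sin φ sin δ + cos φ cos δ sin H₀ = 1.6047×-0.11320×-0.28523 + 0.99357×0.95846×0.99943 = 0.051813 + 0.951754 = 1.003567.
Inverse-square distance factor (a/d)² = 0.9893² = 0.978714.
Q̄ = (S₀/π) × 0.978714 × [bracket] = (864/π) × 0.978714 × 1.003567 = 270.1 W/m².

Q̄ ≈ 270 W/m²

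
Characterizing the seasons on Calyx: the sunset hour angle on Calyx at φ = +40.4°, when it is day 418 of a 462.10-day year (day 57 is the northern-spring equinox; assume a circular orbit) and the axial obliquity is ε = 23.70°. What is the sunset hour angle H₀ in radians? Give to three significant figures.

Solar longitude: λ_s = 360° × (418 − 57)/462.10 = 281.238°.
sin δ = sin 23.70° × sin 281.238° = -0.39424, so δ = -23.219°.
cos H₀ = −tan φ · tan δ = −tan(+40.4°) × tan(-23.219°) = 0.3651, so H₀ = 1.1971 rad = 68.59°.

H₀ = 1.20 rad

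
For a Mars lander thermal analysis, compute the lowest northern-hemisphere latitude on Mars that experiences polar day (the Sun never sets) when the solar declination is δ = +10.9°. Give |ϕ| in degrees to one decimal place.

Polar day requires cos h₀ = −tan ϕ tan δ ≤ −1, i.e. tan ϕ tan δ ≥ 1.
The boundary is |tan ϕ| · |tan δ| = 1, so |ϕ| = 90° − |δ| = 90° − 10.9° = 79.1° in the northern hemisphere.

|ϕ| = 79.1°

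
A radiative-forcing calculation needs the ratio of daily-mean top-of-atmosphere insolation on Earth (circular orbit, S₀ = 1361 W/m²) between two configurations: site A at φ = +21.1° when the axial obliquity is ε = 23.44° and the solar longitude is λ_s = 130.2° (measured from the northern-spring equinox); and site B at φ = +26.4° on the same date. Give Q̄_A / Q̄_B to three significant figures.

Q̄_A / Q̄_B ≈ 0.992

— Configuration A (φ=+21.1°):
Solar declination: sin δ = sin ε · sin λ_s = sin 23.44° × sin 130.2° = 0.30383, so δ = +17.688°.
cos H₀ = −tan(+21.1°) tan(+17.688°) = -0.1231, H₀ = 1.6942 rad.
Bracket: H₀ sin φ sin δ + cos φ cos δ sin H₀ = 1.6942×0.36000×0.30383 + 0.93295×0.95273×0.99240 = 0.185310 + 0.882094 = 1.067404.
Q̄ = (S₀/π) × [bracket] = (1361/π) × 1.067404 = 462.42 W/m².
— Configuration B (φ=+26.4°):
cos H₀ = −tan(+26.4°) tan(+17.688°) = -0.1583, H₀ = 1.7298 rad.
Bracket: H₀ sin φ sin δ + cos φ cos δ sin H₀ = 1.7298×0.44464×0.30383 + 0.89571×0.95273×0.98739 = 0.233687 + 0.842609 = 1.076296.
Q̄ = (S₀/π) × [bracket] = (1361/π) × 1.076296 = 466.27 W/m².
Ratio Q̄_A / Q̄_B = 462.42 / 466.27 = 0.9917.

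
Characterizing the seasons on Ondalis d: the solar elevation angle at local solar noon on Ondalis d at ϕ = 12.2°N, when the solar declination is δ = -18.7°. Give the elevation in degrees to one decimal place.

59.1°

At local noon the hour angle is zero, so the zenith angle equals |ϕ − δ| = |+12.2° − (-18.700°)| = 30.900°.
Elevation = 90° − 30.900° = 59.1°.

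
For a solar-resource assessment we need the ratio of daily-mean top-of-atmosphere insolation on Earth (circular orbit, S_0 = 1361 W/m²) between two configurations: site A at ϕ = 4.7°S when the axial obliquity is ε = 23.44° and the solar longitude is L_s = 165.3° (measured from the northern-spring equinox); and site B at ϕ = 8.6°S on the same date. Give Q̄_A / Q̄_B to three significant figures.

Q̄_A / Q̄_B ≈ 1.02

— Configuration A (ϕ=-4.7°):
Solar declination: sin δ = sin ε · sin L_s = sin 23.44° × sin 165.3° = 0.10094, so δ = +5.793°.
cos h₀ = −tan(-4.7°) tan(+5.793°) = 0.0083, h₀ = 1.5625 rad.
Bracket: h₀ sin ϕ sin δ + cos ϕ cos δ sin h₀ = 1.5625×-0.08194×0.10094 + 0.99664×0.99489×0.99997 = -0.012923 + 0.991517 = 0.978594.
Q̄ = (S_0/π) × [bracket] = (1361/π) × 0.978594 = 423.95 W/m².
— Configuration B (ϕ=-8.6°):
cos h₀ = −tan(-8.6°) tan(+5.793°) = 0.0153, h₀ = 1.5555 rad.
Bracket: h₀ sin ϕ sin δ + cos ϕ cos δ sin h₀ = 1.5555×-0.14954×0.10094 + 0.98876×0.99489×0.99988 = -0.023480 + 0.983589 = 0.960109.
Q̄ = (S_0/π) × [bracket] = (1361/π) × 0.960109 = 415.94 W/m².
Ratio Q̄_A / Q̄_B = 423.95 / 415.94 = 1.019.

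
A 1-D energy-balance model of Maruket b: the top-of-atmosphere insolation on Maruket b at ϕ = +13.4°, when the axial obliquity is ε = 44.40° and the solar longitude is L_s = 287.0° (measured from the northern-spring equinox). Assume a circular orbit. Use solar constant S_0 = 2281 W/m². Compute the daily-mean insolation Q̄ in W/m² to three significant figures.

Q̄ ≈ 360 W/m²

Solar declination: sin δ = sin ε · sin L_s = sin 44.40° × sin 287.0° = -0.66909, so δ = -41.997°.
cos h₀ = −tan(+13.4°) tan(-41.997°) = 0.2145, h₀ = 1.3546 rad.
Bracket: h₀ sin ϕ sin δ + cos ϕ cos δ sin h₀ = 1.3546×0.23175×-0.66909 + 0.97278×0.74318×0.97673 = -0.210046 + 0.706128 = 0.496082.
Q̄ = (S_0/π) × [bracket] = (2281/π) × 0.496082 = 360.2 W/m².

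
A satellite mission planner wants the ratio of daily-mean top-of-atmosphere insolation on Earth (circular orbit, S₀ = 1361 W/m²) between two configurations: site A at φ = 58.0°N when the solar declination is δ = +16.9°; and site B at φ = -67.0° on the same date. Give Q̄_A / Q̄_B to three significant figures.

Q̄_A / Q̄_B ≈ 17.6

— Configuration A (φ=+58.0°):
cos H₀ = −tan(+58.0°) tan(+16.900°) = -0.4862, H₀ = 2.0786 rad.
Bracket: H₀ sin φ sin δ + cos φ cos δ sin H₀ = 2.0786×0.84805×0.29070 + 0.52992×0.95681×0.87384 = 0.512433 + 0.443066 = 0.955499.
Q̄ = (S₀/π) × [bracket] = (1361/π) × 0.955499 = 413.94 W/m².
— Configuration B (φ=-67.0°):
cos H₀ = −tan(-67.0°) tan(+16.900°) = 0.7158, H₀ = 0.7731 rad.
Bracket: H₀ sin φ sin δ + cos φ cos δ sin H₀ = 0.7731×-0.92050×0.29070 + 0.39073×0.95681×0.69834 = -0.206873 + 0.261077 = 0.054204.
Q̄ = (S₀/π) × [bracket] = (1361/π) × 0.054204 = 23.482 W/m².
Ratio Q̄_A / Q̄_B = 413.94 / 23.482 = 17.63.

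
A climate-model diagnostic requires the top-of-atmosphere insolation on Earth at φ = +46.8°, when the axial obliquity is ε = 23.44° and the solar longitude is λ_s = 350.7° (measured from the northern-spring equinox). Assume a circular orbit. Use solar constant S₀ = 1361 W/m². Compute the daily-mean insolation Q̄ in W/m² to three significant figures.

Q̄ ≈ 265 W/m²

Solar declination: sin δ = sin ε · sin λ_s = sin 23.44° × sin 350.7° = -0.06428, so δ = -3.686°.
cos H₀ = −tan(+46.8°) tan(-3.686°) = 0.0686, H₀ = 1.5021 rad.
Bracket: H₀ sin φ sin δ + cos φ cos δ sin H₀ = 1.5021×0.72897×-0.06428 + 0.68455×0.99793×0.99764 = -0.070386 + 0.681521 = 0.611135.
Q̄ = (S₀/π) × [bracket] = (1361/π) × 0.611135 = 264.8 W/m².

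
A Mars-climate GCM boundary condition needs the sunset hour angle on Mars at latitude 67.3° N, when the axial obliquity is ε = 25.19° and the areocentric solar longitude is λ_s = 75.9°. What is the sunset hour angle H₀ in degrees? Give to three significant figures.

sin δ = sin 25.19° × sin 75.9° = 0.41280, so δ = +24.381°.
Sunrise equation: cos H₀ = −tan φ · tan δ = -1.0834 ≤ −1, so the Sun never sets (polar day) and H₀ = π.

H₀ = 180°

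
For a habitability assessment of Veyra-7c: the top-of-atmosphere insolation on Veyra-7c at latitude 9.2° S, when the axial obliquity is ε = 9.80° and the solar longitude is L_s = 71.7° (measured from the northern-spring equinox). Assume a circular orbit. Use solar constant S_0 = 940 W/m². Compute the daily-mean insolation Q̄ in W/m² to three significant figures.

Solar declination: sin δ = sin ε · sin L_s = sin 9.80° × sin 71.7° = 0.16160, so δ = +9.300°.
cos h₀ = −tan(-9.2°) tan(+9.300°) = 0.0265, h₀ = 1.5443 rad.
Bracket: h₀ sin ϕ sin δ + cos ϕ cos δ sin h₀ = 1.5443×-0.15988×0.16160 + 0.98714×0.98686×0.99965 = -0.039899 + 0.973828 = 0.933929.
Q̄ = (S_0/π) × [bracket] = (940/π) × 0.933929 = 279.4 W/m².

Q̄ ≈ 279 W/m²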